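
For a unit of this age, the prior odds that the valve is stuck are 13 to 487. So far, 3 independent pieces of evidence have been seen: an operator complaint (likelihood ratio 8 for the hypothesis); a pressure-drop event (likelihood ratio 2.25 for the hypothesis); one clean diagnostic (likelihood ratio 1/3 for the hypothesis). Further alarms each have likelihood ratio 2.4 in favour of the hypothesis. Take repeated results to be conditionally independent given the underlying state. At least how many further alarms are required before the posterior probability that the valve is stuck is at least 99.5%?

Prior odds = 13/487.
Combined Bayes factor of the evidence already in hand = 8 × 2.25 × (1/3) = 6.
Odds after that evidence = (13/487) × 6 = 78/487.
Target odds = 0.995/0.005 = 199.
Need 2.4ⁿ ≥ 199 ÷ (78/487) = 96913/78.
2.4⁸ = 429981696/390625 falls short of 96913/78 but 2.4⁹ ≈2641.81 reaches it, so n = 9.

9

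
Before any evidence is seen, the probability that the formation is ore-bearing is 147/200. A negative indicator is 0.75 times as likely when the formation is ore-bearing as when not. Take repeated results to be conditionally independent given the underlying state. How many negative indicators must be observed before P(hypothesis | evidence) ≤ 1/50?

18

Prior odds = 0.735/0.265 = 147/53.
Likelihood ratio per negative indicator = 0.75.
Target posterior odds = 0.02/0.98 = 1/49.
Require 0.75ⁿ ≤ 1/49 ÷ (147/53) = 53/7203.
0.75¹⁷ ≈0.00751695 is still above 53/7203 but 0.75¹⁸ ≈0.00563771 is at or below it, so n = 18.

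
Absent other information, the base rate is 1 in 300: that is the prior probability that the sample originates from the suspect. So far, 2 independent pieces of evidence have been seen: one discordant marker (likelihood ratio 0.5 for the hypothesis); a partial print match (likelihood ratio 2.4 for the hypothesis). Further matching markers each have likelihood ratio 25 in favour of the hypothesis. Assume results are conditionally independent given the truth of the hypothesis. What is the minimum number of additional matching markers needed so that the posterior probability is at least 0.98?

Prior odds = (1/300)/(299/300) = 1/299.
Combined Bayes factor of the evidence already in hand = 0.5 × 2.4 = 1.2.
Odds after that evidence = (1/299) × 1.2 = 6/1495.
Target odds = 0.98/0.02 = 49.
Need 25ⁿ ≥ 49 ÷ (6/1495) = 73255/6.
25² = 625 falls short of 73255/6 but 25³ = 15625 reaches it, so n = 3.

3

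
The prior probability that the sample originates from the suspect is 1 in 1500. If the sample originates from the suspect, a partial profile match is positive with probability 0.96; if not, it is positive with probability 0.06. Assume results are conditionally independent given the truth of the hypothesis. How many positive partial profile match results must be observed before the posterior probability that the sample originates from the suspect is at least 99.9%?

6

Prior odds: (1/1500) ÷ (1499/1500) = 1/1499.
Likelihood ratio of a positive = 0.96/0.06 = 16.
Target odds: 0.999 ÷ 0.001 = 999.
Require 16ⁿ ≥ 999 ÷ (1/1499) = 1497501.
16⁵ = 1048576 falls short of 1497501 but 16⁶ = 16777216 reaches it, so n = 6.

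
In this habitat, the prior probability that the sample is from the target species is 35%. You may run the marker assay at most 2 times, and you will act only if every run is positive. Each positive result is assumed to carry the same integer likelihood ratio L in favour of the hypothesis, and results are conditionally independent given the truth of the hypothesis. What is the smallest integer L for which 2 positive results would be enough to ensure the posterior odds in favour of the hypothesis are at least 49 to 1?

10

Prior odds = 0.35/0.65 = 7/13.
Target odds = 49.
Need L² ≥ 49 ÷ (7/13) = 91.
9² = 81 < 91 ≤ 100 = 10², so L = 10.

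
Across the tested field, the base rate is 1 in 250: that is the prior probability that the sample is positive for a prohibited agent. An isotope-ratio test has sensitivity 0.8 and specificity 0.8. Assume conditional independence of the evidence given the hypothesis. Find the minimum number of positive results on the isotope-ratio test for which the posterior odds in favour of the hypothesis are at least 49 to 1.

Prior odds = 0.004/0.996 = 1/249.
False-positive rate = 1 − 0.8 = 0.2; likelihood ratio of a positive = 0.8/0.2 = 4.
Target odds = 49.
Need (1/249) × 4ⁿ ≥ 49, i.e. 4ⁿ ≥ 12201.
4⁶ = 4096 falls short of 12201 but 4⁷ = 16384 reaches it, so n = 7.

7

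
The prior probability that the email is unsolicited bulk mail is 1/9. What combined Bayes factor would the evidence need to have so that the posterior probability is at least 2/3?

16

Prior odds = (1/9)/(8/9) = 0.125.
Target odds = (2/3)/(1/3) = 2.
Required Bayes factor = 2 ÷ 0.125 = 16.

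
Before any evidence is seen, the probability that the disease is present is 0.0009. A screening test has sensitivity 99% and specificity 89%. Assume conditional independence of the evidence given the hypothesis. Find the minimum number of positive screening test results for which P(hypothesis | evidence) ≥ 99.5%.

6

Prior odds: 0.0009 ÷ 0.9991 = 9/9991.
False-positive rate = 1 − 0.89 = 0.11; likelihood ratio of a positive = 0.99/0.11 = 9.
Target posterior odds = 0.995/0.005 = 199.
Require 9ⁿ ≥ 199 ÷ (9/9991) = 1988209/9.
9⁵ = 59049 falls short of 1988209/9 but 9⁶ = 531441 reaches it, so n = 6.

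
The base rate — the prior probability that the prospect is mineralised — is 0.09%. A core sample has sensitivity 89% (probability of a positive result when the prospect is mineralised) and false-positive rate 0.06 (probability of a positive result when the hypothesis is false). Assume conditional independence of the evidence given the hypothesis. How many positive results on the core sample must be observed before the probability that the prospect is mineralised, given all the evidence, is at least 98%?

Prior odds = 0.0009/0.9991 = 9/9991.
Likelihood ratio of a positive result = 0.89/0.06 = 89/6.
Target odds: 0.98 ÷ 0.02 = 49.
Need (9/9991) × (89/6)ⁿ ≥ 49, i.e. (89/6)ⁿ ≥ 489559/9.
(89/6)⁴ = 62742241/1296 falls short of 489559/9 but (89/6)⁵ ≈718115 reaches it, so n = 5.

5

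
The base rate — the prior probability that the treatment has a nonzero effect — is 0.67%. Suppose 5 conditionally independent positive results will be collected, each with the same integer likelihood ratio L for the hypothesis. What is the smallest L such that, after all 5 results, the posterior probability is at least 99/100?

7

Prior odds = 0.0067/0.9933 = 67/9933.
Target odds = 0.99/0.01 = 99.
Need L⁵ ≥ 99 ÷ (67/9933) = 983367/67.
6⁵ = 7776 < 983367/67 ≤ 16807 = 7⁵, so L = 7.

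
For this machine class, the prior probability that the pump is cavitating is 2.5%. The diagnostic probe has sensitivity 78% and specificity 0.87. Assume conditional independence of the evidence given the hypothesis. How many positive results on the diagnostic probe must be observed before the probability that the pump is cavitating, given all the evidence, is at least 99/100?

Prior odds: 0.025 ÷ 0.975 = 1/39.
False-positive rate = 1 − 0.87 = 0.13; likelihood ratio of a positive = 0.78/0.13 = 6.
Target posterior odds = 0.99/0.01 = 99.
Require 6ⁿ ≥ 99 ÷ (1/39) = 3861.
6⁴ = 1296 falls short of 3861 but 6⁵ = 7776 reaches it, so n = 5.

5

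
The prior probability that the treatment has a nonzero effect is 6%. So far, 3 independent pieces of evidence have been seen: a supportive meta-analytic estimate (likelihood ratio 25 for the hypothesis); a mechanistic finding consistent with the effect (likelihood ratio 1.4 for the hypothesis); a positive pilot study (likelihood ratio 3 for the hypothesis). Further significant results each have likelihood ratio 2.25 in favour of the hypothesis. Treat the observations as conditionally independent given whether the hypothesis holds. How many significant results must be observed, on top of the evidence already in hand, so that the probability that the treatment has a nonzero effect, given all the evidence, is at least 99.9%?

7

Prior odds = 0.06/0.94 = 3/47.
Combined Bayes factor of the evidence already in hand = 25 × 1.4 × 3 = 105.
Odds after that evidence = (3/47) × 105 = 315/47.
Target odds = 0.999/0.001 = 999.
Need 2.25ⁿ ≥ 999 ÷ (315/47) = 5217/35.
2.25⁶ = 531441/4096 falls short of 5217/35 but 2.25⁷ = 4782969/16384 reaches it, so n = 7.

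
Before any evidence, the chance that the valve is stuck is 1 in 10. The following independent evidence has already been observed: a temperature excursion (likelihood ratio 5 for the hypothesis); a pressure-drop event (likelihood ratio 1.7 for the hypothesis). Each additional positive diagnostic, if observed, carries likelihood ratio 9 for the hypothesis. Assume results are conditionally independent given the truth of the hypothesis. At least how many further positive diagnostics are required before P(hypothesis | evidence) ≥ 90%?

Prior odds = 0.1/0.9 = 1/9.
Combined Bayes factor of the evidence already in hand = 5 × 1.7 = 8.5.
Odds after that evidence = (1/9) × 8.5 = 17/18.
Target odds = 0.9/0.1 = 9.
Need 9ⁿ ≥ 9 ÷ (17/18) = 162/17.
9¹ = 9 falls short of 162/17 but 9² = 81 reaches it, so n = 2.

2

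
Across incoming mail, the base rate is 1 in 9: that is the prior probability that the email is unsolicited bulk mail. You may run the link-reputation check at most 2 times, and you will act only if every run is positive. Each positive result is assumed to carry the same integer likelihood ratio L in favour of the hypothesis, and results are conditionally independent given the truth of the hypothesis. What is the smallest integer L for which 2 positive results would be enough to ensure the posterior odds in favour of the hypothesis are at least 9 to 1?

Prior odds = (1/9)/(8/9) = 0.125.
Target odds = 9.
Need L² ≥ 9 ÷ 0.125 = 72.
8² = 64 < 72 ≤ 81 = 9², so L = 9.

9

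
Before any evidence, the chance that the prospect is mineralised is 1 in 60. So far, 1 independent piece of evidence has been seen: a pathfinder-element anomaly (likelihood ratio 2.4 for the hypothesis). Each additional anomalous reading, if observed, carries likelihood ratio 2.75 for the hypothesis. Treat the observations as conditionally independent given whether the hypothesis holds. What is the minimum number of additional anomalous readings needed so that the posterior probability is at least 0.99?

8

Prior odds = (1/60)/(59/60) = 1/59.
Bayes factor of the evidence already in hand = 2.4.
Odds after that evidence = (1/59) × 2.4 = 12/295.
Target odds = 0.99/0.01 = 99.
Need 2.75ⁿ ≥ 99 ÷ (12/295) = 2433.75.
2.75⁷ = 19487171/16384 falls short of 2433.75 but 2.75⁸ = 214358881/65536 reaches it, so n = 8.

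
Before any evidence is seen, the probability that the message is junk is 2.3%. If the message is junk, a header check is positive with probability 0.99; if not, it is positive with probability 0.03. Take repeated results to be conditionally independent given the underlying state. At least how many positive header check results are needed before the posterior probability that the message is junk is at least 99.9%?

Prior odds = 0.023/0.977 = 23/977.
Likelihood ratio of a positive = 0.99/0.03 = 33.
Target odds: 0.999 ÷ 0.001 = 999.
Require 33ⁿ ≥ 999 ÷ (23/977) = 976023/23.
33³ = 35937 falls short of 976023/23 but 33⁴ = 1185921 reaches it, so n = 4.

4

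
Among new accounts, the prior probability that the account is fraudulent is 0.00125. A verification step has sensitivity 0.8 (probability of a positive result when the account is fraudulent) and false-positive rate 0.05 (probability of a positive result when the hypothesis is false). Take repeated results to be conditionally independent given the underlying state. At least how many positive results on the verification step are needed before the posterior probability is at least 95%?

4

Prior odds = 0.00125/0.99875 = 1/799.
Likelihood ratio of a positive result = 0.8/0.05 = 16.
Target posterior odds = 0.95/0.05 = 19.
Need (1/799) × 16ⁿ ≥ 19, i.e. 16ⁿ ≥ 15181.
16³ = 4096 falls short of 15181 but 16⁴ = 65536 reaches it, so n = 4.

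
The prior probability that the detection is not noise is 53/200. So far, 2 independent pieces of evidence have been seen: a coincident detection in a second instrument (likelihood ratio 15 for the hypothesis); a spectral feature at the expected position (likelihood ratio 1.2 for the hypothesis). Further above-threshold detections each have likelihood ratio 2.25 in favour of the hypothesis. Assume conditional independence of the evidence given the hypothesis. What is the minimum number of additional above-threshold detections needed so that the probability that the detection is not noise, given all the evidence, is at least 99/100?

4

Prior odds = 0.265/0.735 = 53/147.
Combined Bayes factor of the evidence already in hand = 15 × 1.2 = 18.
Odds after that evidence = (53/147) × 18 = 318/49.
Target odds = 0.99/0.01 = 99.
Need 2.25ⁿ ≥ 99 ÷ (318/49) = 1617/106.
2.25³ = 11.390625 falls short of 1617/106 but 2.25⁴ = 25.62890625 reaches it, so n = 4.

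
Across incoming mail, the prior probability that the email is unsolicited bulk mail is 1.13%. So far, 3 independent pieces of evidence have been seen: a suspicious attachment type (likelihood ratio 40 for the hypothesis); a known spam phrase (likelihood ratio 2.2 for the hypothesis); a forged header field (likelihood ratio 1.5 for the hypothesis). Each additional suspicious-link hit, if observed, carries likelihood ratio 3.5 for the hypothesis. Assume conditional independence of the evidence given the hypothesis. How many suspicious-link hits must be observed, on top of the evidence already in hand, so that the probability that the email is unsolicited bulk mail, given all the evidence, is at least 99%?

4

Prior odds = 0.0113/0.9887 = 113/9887.
Combined Bayes factor of the evidence already in hand = 40 × 2.2 × 1.5 = 132.
Odds after that evidence = (113/9887) × 132 = 14916/9887.
Target odds = 0.99/0.01 = 99.
Need 3.5ⁿ ≥ 99 ÷ (14916/9887) = 29661/452.
3.5³ = 42.875 falls short of 29661/452 but 3.5⁴ = 150.0625 reaches it, so n = 4.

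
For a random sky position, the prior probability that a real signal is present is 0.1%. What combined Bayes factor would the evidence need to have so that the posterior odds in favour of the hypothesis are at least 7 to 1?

6993

Prior odds = 0.001/0.999 = 1/999.
Target odds = 7.
Required Bayes factor = 7 ÷ (1/999) = 6993.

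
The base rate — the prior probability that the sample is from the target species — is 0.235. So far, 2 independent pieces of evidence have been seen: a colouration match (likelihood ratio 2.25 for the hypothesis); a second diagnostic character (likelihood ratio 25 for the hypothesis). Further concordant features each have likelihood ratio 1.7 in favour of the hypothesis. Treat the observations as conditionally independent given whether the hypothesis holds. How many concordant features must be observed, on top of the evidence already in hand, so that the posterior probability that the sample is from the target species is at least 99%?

4

Prior odds = 0.235/0.765 = 47/153.
Combined Bayes factor of the evidence already in hand = 2.25 × 25 = 56.25.
Odds after that evidence = (47/153) × 56.25 = 1175/68.
Target odds = 0.99/0.01 = 99.
Need 1.7ⁿ ≥ 99 ÷ (1175/68) = 6732/1175.
1.7³ = 4.913 falls short of 6732/1175 but 1.7⁴ = 8.3521 reaches it, so n = 4.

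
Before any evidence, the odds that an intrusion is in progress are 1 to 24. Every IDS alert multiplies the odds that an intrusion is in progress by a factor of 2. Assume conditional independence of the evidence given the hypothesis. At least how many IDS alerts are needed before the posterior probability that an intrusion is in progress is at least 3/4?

Prior odds = 1/24.
Likelihood ratio per IDS alert = 2.
Target posterior odds = 0.75/0.25 = 3.
Require 2ⁿ ≥ 3 ÷ (1/24) = 72.
2⁶ = 64 falls short of 72 but 2⁷ = 128 reaches it, so n = 7.

7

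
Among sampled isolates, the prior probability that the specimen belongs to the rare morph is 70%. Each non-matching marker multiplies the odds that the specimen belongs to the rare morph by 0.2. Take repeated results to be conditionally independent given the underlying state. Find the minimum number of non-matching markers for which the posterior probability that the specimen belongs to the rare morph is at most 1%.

4

Prior odds = 0.7/0.3 = 7/3.
Likelihood ratio per non-matching marker = 0.2.
Target posterior odds = 0.01/0.99 = 1/99.
Need (7/3) × 0.2ⁿ ≤ 1/99, i.e. 0.2ⁿ ≤ 1/231.
0.2³ = 0.008 is still above 1/231 but 0.2⁴ = 0.0016 is at or below it, so n = 4.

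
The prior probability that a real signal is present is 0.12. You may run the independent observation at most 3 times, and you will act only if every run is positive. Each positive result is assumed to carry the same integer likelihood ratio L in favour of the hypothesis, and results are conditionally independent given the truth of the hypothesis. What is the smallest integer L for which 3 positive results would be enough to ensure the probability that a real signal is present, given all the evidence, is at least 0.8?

4

Prior odds = 0.12/0.88 = 3/22.
Target odds = 0.8/0.2 = 4.
Need L³ ≥ 4 ÷ (3/22) = 88/3.
3³ = 27 < 88/3 ≤ 64 = 4³, so L = 4.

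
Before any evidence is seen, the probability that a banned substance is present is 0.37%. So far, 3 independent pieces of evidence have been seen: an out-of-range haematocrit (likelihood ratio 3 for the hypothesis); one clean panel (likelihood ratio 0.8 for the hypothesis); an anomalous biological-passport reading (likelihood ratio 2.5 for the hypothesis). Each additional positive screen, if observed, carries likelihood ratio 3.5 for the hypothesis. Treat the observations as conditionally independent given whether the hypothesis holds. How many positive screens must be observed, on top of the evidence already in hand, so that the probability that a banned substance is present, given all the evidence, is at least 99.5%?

Prior odds = 0.0037/0.9963 = 37/9963.
Combined Bayes factor of the evidence already in hand = 3 × 0.8 × 2.5 = 6.
Odds after that evidence = (37/9963) × 6 = 74/3321.
Target odds = 0.995/0.005 = 199.
Need 3.5ⁿ ≥ 199 ÷ (74/3321) = 660879/74.
3.5⁷ = 823543/128 falls short of 660879/74 but 3.5⁸ = 5764801/256 reaches it, so n = 8.

8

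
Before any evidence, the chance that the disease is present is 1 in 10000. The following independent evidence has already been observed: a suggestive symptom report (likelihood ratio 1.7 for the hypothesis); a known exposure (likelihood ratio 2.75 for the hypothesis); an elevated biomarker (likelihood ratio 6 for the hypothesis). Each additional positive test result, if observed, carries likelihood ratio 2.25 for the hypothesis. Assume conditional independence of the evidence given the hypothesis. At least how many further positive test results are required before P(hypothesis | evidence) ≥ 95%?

11

Prior odds = 0.0001/0.9999 = 1/9999.
Combined Bayes factor of the evidence already in hand = 1.7 × 2.75 × 6 = 28.05.
Odds after that evidence = (1/9999) × 28.05 = 17/6060.
Target odds = 0.95/0.05 = 19.
Need 2.25ⁿ ≥ 19 ÷ (17/6060) = 115140/17.
2.25¹⁰ ≈3325.26 falls short of 115140/17 but 2.25¹¹ ≈7481.83 reaches it, so n = 11.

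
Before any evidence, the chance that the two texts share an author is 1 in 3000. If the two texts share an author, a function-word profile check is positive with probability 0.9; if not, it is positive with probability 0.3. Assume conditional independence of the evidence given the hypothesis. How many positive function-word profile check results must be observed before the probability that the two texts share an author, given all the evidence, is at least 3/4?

9

Prior odds: (1/3000) ÷ (2999/3000) = 1/2999.
Likelihood ratio of a positive = 0.9/0.3 = 3.
Target posterior odds = 0.75/0.25 = 3.
Need (1/2999) × 3ⁿ ≥ 3, i.e. 3ⁿ ≥ 8997.
3⁸ = 6561 falls short of 8997 but 3⁹ = 19683 reaches it, so n = 9.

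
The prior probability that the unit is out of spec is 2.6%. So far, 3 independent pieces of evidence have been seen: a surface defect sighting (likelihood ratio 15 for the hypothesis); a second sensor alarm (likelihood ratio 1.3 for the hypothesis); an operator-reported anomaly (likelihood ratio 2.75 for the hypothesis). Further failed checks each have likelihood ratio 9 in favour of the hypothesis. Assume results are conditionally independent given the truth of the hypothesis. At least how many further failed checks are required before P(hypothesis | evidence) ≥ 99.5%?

3

Prior odds = 0.026/0.974 = 13/487.
Combined Bayes factor of the evidence already in hand = 15 × 1.3 × 2.75 = 53.625.
Odds after that evidence = (13/487) × 53.625 = 5577/3896.
Target odds = 0.995/0.005 = 199.
Need 9ⁿ ≥ 199 ÷ (5577/3896) = 775304/5577.
9² = 81 falls short of 775304/5577 but 9³ = 729 reaches it, so n = 3.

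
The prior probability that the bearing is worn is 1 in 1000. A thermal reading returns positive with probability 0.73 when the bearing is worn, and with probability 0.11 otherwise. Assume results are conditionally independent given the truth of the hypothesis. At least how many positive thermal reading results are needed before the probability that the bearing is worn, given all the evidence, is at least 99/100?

7

Prior odds: 0.001 ÷ 0.999 = 1/999.
Likelihood ratio of a positive result = 0.73/0.11 = 73/11.
Target odds: 0.99 ÷ 0.01 = 99.
Require (73/11)ⁿ ≥ 99 ÷ (1/999) = 98901.
(73/11)⁶ ≈85424.2 falls short of 98901 but (73/11)⁷ ≈566906 reaches it, so n = 7.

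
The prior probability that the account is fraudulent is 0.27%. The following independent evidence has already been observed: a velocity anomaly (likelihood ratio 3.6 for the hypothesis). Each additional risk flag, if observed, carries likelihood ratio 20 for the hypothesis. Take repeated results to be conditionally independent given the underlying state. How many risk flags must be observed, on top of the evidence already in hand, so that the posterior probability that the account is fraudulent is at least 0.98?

3

Prior odds = 0.0027/0.9973 = 27/9973.
Bayes factor of the evidence already in hand = 3.6.
Odds after that evidence = (27/9973) × 3.6 = 486/49865.
Target odds = 0.98/0.02 = 49.
Need 20ⁿ ≥ 49 ÷ (486/49865) = 2443385/486.
20² = 400 falls short of 2443385/486 but 20³ = 8000 reaches it, so n = 3.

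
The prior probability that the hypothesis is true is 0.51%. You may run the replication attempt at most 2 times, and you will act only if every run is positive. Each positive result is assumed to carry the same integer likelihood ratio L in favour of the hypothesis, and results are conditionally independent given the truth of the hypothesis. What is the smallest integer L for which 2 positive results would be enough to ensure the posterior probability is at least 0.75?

Prior odds = 0.0051/0.9949 = 51/9949.
Target odds = 0.75/0.25 = 3.
Need L² ≥ 3 ÷ (51/9949) = 9949/17.
24² = 576 < 9949/17 ≤ 625 = 25², so L = 25.

25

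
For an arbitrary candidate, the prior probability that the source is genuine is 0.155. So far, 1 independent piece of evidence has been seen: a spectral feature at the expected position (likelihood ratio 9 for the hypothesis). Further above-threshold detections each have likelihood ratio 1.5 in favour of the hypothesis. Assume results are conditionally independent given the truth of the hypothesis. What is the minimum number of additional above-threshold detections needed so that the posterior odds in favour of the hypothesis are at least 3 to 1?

2

Prior odds = 0.155/0.845 = 31/169.
Bayes factor of the evidence already in hand = 9.
Odds after that evidence = (31/169) × 9 = 279/169.
Target odds = 3.
Need 1.5ⁿ ≥ 3 ÷ (279/169) = 169/93.
1.5¹ = 1.5 falls short of 169/93 but 1.5² = 2.25 reaches it, so n = 2.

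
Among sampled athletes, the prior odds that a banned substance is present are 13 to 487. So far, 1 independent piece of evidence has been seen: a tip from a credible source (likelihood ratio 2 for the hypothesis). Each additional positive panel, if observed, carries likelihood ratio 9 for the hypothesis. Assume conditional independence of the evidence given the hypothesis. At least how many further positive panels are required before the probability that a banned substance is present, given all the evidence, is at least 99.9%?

5

Prior odds = 13/487.
Bayes factor of the evidence already in hand = 2.
Odds after that evidence = (13/487) × 2 = 26/487.
Target odds = 0.999/0.001 = 999.
Need 9ⁿ ≥ 999 ÷ (26/487) = 486513/26.
9⁴ = 6561 falls short of 486513/26 but 9⁵ = 59049 reaches it, so n = 5.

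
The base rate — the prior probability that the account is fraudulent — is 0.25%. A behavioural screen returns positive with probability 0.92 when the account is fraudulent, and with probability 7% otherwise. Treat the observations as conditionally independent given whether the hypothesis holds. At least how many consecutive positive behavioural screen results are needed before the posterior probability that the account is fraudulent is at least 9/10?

Prior odds = 0.0025/0.9975 = 1/399.
Likelihood ratio of a positive result = 0.92/0.07 = 92/7.
Target odds: 0.9 ÷ 0.1 = 9.
Need (1/399) × (92/7)ⁿ ≥ 9, i.e. (92/7)ⁿ ≥ 3591.
(92/7)³ = 778688/343 falls short of 3591 but (92/7)⁴ = 71639296/2401 reaches it, so n = 4.

4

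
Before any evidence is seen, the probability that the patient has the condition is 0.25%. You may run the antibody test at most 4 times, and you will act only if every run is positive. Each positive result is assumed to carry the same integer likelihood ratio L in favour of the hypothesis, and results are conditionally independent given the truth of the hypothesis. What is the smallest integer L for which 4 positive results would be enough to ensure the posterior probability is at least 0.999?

26

Prior odds = 0.0025/0.9975 = 1/399.
Target odds = 0.999/0.001 = 999.
Need L⁴ ≥ 999 ÷ (1/399) = 398601.
25⁴ = 390625 < 398601 ≤ 456976 = 26⁴, so L = 26.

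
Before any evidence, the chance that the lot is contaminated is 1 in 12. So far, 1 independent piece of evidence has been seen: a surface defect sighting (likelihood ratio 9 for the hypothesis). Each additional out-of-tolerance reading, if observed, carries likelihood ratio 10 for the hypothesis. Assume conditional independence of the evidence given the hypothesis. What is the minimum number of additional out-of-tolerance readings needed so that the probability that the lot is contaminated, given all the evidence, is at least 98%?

Prior odds = (1/12)/(11/12) = 1/11.
Bayes factor of the evidence already in hand = 9.
Odds after that evidence = (1/11) × 9 = 9/11.
Target odds = 0.98/0.02 = 49.
Need 10ⁿ ≥ 49 ÷ (9/11) = 539/9.
10¹ = 10 falls short of 539/9 but 10² = 100 reaches it, so n = 2.

2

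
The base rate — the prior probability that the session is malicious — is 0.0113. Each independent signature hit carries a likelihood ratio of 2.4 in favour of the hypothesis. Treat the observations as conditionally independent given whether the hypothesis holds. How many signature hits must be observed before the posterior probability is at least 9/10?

8

Prior odds: 0.0113 ÷ 0.9887 = 113/9887.
Likelihood ratio per signature hit = 2.4.
Target posterior odds = 0.9/0.1 = 9.
Need (113/9887) × 2.4ⁿ ≥ 9, i.e. 2.4ⁿ ≥ 88983/113.
2.4⁷ = 35831808/78125 falls short of 88983/113 but 2.4⁸ = 429981696/390625 reaches it, so n = 8.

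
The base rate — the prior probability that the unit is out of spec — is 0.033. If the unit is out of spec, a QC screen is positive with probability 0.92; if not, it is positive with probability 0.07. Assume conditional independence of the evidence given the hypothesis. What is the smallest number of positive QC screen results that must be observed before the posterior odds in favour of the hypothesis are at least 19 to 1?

Prior odds = 0.033/0.967 = 33/967.
Likelihood ratio of a positive = 0.92/0.07 = 92/7.
Target odds = 19.
Require (92/7)ⁿ ≥ 19 ÷ (33/967) = 18373/33.
(92/7)² = 8464/49 falls short of 18373/33 but (92/7)³ = 778688/343 reaches it, so n = 3.

3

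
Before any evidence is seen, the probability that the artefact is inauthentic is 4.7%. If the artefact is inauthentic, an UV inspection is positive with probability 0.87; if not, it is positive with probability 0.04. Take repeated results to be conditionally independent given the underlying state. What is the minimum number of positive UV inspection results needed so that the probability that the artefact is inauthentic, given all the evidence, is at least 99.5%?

3

Prior odds: 0.047 ÷ 0.953 = 47/953.
Likelihood ratio of a positive = 0.87/0.04 = 21.75.
Target posterior odds = 0.995/0.005 = 199.
Need (47/953) × 21.75ⁿ ≥ 199, i.e. 21.75ⁿ ≥ 189647/47.
21.75² = 473.0625 falls short of 189647/47 but 21.75³ = 658503/64 reaches it, so n = 3.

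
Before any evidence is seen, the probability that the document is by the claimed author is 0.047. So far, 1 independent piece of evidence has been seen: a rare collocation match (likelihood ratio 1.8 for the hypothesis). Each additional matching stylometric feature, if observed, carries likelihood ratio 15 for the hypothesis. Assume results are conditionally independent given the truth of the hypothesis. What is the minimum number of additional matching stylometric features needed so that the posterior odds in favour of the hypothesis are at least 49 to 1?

3

Prior odds = 0.047/0.953 = 47/953.
Bayes factor of the evidence already in hand = 1.8.
Odds after that evidence = (47/953) × 1.8 = 423/4765.
Target odds = 49.
Need 15ⁿ ≥ 49 ÷ (423/4765) = 233485/423.
15² = 225 falls short of 233485/423 but 15³ = 3375 reaches it, so n = 3.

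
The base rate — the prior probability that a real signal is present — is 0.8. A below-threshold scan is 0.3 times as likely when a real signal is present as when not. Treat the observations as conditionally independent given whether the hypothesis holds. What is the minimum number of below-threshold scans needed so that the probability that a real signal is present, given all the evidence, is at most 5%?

4

Prior odds = 0.8/0.2 = 4.
Likelihood ratio per below-threshold scan = 0.3.
Target odds: 0.05 ÷ 0.95 = 1/19.
Need 4 × 0.3ⁿ ≤ 1/19, i.e. 0.3ⁿ ≤ 1/76.
0.3³ = 0.027 is still above 1/76 but 0.3⁴ = 0.0081 is at or below it, so n = 4.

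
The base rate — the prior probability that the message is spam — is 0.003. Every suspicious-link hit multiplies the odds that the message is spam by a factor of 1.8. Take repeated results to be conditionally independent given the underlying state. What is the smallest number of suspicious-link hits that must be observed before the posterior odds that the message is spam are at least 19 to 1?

Prior odds: 0.003 ÷ 0.997 = 3/997.
Likelihood ratio per suspicious-link hit = 1.8.
Target odds = 19.
Require 1.8ⁿ ≥ 19 ÷ (3/997) = 18943/3.
1.8¹⁴ ≈3748.13 falls short of 18943/3 but 1.8¹⁵ ≈6746.64 reaches it, so n = 15.

15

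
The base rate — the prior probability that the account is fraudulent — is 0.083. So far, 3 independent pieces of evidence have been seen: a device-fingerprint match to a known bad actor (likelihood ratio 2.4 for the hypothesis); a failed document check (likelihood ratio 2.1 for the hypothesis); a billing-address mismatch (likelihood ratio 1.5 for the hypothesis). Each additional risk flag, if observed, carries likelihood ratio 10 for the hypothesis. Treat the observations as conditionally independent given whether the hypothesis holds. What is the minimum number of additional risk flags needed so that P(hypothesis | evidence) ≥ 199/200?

3

Prior odds = 0.083/0.917 = 83/917.
Combined Bayes factor of the evidence already in hand = 2.4 × 2.1 × 1.5 = 7.56.
Odds after that evidence = (83/917) × 7.56 = 2241/3275.
Target odds = 0.995/0.005 = 199.
Need 10ⁿ ≥ 199 ÷ (2241/3275) = 651725/2241.
10² = 100 falls short of 651725/2241 but 10³ = 1000 reaches it, so n = 3.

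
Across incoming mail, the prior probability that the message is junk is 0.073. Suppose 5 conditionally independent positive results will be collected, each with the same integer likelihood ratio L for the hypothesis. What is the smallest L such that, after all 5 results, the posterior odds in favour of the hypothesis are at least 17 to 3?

Prior odds = 0.073/0.927 = 73/927.
Target odds = 17/3.
Need L⁵ ≥ 17/3 ÷ (73/927) = 5253/73.
2⁵ = 32 < 5253/73 ≤ 243 = 3⁵, so L = 3.

3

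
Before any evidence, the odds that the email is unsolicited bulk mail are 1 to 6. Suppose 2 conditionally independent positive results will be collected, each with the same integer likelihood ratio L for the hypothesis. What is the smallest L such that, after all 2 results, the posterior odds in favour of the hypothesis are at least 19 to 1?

Prior odds = 1/6.
Target odds = 19.
Need L² ≥ 19 ÷ (1/6) = 114.
10² = 100 < 114 ≤ 121 = 11², so L = 11.

11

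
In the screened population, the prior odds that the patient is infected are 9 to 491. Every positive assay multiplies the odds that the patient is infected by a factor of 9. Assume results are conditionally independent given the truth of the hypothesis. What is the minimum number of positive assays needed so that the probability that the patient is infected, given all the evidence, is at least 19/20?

Prior odds = 9/491.
Likelihood ratio per positive assay = 9.
Target odds: 0.95 ÷ 0.05 = 19.
Require 9ⁿ ≥ 19 ÷ (9/491) = 9329/9.
9³ = 729 falls short of 9329/9 but 9⁴ = 6561 reaches it, so n = 4.

4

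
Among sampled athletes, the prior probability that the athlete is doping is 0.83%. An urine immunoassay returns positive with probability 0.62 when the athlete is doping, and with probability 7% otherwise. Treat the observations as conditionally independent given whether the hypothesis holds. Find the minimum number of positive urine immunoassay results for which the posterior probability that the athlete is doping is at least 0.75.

3

Prior odds: 0.0083 ÷ 0.9917 = 83/9917.
Likelihood ratio of a positive result = 0.62/0.07 = 62/7.
Target odds: 0.75 ÷ 0.25 = 3.
Require (62/7)ⁿ ≥ 3 ÷ (83/9917) = 29751/83.
(62/7)² = 3844/49 falls short of 29751/83 but (62/7)³ = 238328/343 reaches it, so n = 3.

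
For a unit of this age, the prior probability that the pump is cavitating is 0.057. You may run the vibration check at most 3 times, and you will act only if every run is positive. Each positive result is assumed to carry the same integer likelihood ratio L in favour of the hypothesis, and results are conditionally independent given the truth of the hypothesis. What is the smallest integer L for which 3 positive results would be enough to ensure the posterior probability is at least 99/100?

Prior odds = 0.057/0.943 = 57/943.
Target odds = 0.99/0.01 = 99.
Need L³ ≥ 99 ÷ (57/943) = 31119/19.
11³ = 1331 < 31119/19 ≤ 1728 = 12³, so L = 12.

12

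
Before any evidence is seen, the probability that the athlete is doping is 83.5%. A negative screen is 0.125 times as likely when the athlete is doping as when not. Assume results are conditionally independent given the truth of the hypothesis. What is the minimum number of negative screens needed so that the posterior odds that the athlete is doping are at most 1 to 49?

Prior odds = 0.835/0.165 = 167/33.
Likelihood ratio per negative screen = 0.125.
Target odds = 1/49.
Need (167/33) × 0.125ⁿ ≤ 1/49, i.e. 0.125ⁿ ≤ 33/8183.
0.125² = 0.015625 is still above 33/8183 but 0.125³ = 0.001953125 is at or below it, so n = 3.

3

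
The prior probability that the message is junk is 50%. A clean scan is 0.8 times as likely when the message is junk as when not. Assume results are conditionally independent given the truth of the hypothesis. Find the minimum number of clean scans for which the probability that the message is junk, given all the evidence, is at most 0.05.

14

Prior odds = 0.5/0.5 = 1.
Likelihood ratio per clean scan = 0.8.
Target odds: 0.05 ÷ 0.95 = 1/19.
Need 1 × 0.8ⁿ ≤ 1/19, i.e. 0.8ⁿ ≤ 1/19.
0.8¹³ ≈0.0549756 is still above 1/19 but 0.8¹⁴ ≈0.0439805 is at or below it, so n = 14.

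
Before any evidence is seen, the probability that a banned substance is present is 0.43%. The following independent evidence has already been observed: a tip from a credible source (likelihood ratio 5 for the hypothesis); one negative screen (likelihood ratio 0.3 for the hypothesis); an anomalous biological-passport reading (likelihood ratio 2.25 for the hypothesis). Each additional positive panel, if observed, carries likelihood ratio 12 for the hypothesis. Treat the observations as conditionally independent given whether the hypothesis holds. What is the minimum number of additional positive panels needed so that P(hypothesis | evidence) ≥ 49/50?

Prior odds = 0.0043/0.9957 = 43/9957.
Combined Bayes factor of the evidence already in hand = 5 × 0.3 × 2.25 = 3.375.
Odds after that evidence = (43/9957) × 3.375 = 387/26552.
Target odds = 0.98/0.02 = 49.
Need 12ⁿ ≥ 49 ÷ (387/26552) = 1301048/387.
12³ = 1728 falls short of 1301048/387 but 12⁴ = 20736 reaches it, so n = 4.

4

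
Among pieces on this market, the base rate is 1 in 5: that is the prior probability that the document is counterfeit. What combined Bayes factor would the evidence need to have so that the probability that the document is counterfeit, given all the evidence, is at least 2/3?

8

Prior odds = 0.2/0.8 = 0.25.
Target odds = (2/3)/(1/3) = 2.
Required Bayes factor = 2 ÷ 0.25 = 8.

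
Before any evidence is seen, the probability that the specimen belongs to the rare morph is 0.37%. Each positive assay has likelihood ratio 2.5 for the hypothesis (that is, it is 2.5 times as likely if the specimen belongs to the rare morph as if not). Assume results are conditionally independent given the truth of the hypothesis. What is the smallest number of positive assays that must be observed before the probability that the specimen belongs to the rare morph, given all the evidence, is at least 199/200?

Prior odds: 0.0037 ÷ 0.9963 = 37/9963.
Likelihood ratio per positive assay = 2.5.
Target posterior odds = 0.995/0.005 = 199.
Require 2.5ⁿ ≥ 199 ÷ (37/9963) = 1982637/37.
2.5¹¹ = 48828125/2048 falls short of 1982637/37 but 2.5¹² = 244140625/4096 reaches it, so n = 12.

12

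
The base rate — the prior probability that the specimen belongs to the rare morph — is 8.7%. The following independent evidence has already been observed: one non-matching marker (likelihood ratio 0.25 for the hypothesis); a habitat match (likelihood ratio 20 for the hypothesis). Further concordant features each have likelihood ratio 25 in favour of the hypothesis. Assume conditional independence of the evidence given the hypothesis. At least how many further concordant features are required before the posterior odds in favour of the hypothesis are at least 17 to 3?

1

Prior odds = 0.087/0.913 = 87/913.
Combined Bayes factor of the evidence already in hand = 0.25 × 20 = 5.
Odds after that evidence = (87/913) × 5 = 435/913.
Target odds = 17/3.
Need 25ⁿ ≥ 17/3 ÷ (435/913) = 15521/1305.
25¹ = 25, which meets the required 15521/1305; so n = 1.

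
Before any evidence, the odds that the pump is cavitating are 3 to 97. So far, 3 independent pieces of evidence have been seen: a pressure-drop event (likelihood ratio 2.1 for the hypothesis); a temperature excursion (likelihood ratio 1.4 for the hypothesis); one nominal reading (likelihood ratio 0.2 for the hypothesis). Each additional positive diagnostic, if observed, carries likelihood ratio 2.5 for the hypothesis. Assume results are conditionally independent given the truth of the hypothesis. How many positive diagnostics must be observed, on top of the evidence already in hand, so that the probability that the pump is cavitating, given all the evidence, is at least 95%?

8

Prior odds = 3/97.
Combined Bayes factor of the evidence already in hand = 2.1 × 1.4 × 0.2 = 0.588.
Odds after that evidence = (3/97) × 0.588 = 441/24250.
Target odds = 0.95/0.05 = 19.
Need 2.5ⁿ ≥ 19 ÷ (441/24250) = 460750/441.
2.5⁷ = 610.3515625 falls short of 460750/441 but 2.5⁸ = 390625/256 reaches it, so n = 8.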